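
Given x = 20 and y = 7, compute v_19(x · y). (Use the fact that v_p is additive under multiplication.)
v_19(140) = 0

v_p(x) = 0 (factor: 20 = 19^0 · 20); v_p(y) = 0 (factor: 7 = 19^0 · 7). Additivity: v_p(xy) = v_p(x) + v_p(y) = 0 + 0 = 0. (Direct check: xy = 140 = 19^0 · (140).)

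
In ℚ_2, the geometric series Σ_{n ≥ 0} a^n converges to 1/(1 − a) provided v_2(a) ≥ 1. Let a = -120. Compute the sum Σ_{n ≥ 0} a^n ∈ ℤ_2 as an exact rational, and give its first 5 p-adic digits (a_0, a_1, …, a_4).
Σ a^n = 1/(1 − a) = 1/121;  first 5 digits = (1, 0, 0, 1, 0)

v_2(a) = 3 ≥ 1, so the series converges in ℤ_2 to 1/(1 − a) = 1/(1 − (-120)) = 1/121. Expand this rational in ℤ_2: compute digits iteratively via d_i = x_i mod 2, x_{i+1} = (x_i − d_i)/2. The first 5 digits are (1, 0, 0, 1, 0).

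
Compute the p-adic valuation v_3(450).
v_3(450) = 2

v_3(n) is the largest exponent k such that 3^k divides n. Factor out: 450 = 3^2 · 50. (Sign doesn't affect v_p.) So v_3(450) = 2.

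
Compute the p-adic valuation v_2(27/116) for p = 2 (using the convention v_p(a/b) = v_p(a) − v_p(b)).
v_2(27/116) = -2

Factor powers of 2 from the numerator and denominator of the reduced fraction: 27 = 2^0 · 27 and 116 = 2^2 · 29. Apply v_p(a/b) = v_p(a) − v_p(b): v_2(27/116) = 0 − 2 = -2.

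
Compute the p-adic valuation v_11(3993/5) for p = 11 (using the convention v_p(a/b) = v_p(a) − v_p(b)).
v_11(3993/5) = 3

Factor powers of 11 from the numerator and denominator of the reduced fraction: 3993 = 11^3 · 3 and 5 = 11^0 · 5. Apply v_p(a/b) = v_p(a) − v_p(b): v_11(3993/5) = 3 − 0 = 3.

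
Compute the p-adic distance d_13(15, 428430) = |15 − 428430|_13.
d_13(15, 428430) = 1/28561

Step 1 — x − y = 15 − 428430 = -428415. Step 2 — v_13(-428415) = 4 (factor: -428415 = −(13^4 · 15); the sign does not affect v_p). Step 3 — |x − y|_13 = 13^{-4} = 1/28561.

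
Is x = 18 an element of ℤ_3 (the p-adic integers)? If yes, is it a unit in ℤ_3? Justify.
x ∈ ℤ_3 but not a unit; v_3(x) = 2 > 0

ℤ_3 = {x ∈ ℚ_3 : v_3(x) ≥ 0} and ℤ_3^× = {x ∈ ℤ_3 : v_3(x) = 0}. Here v_3(18) = v_3(num) − v_3(den) = 2; compare against these criteria.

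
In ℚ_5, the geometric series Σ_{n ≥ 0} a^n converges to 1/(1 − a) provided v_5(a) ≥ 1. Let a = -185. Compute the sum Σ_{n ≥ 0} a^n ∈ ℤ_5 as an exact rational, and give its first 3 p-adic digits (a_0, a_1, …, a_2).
Σ a^n = 1/(1 − a) = 1/186;  first 3 digits = (1, 3, 1)

v_5(a) = 1 ≥ 1, so the series converges in ℤ_5 to 1/(1 − a) = 1/(1 − (-185)) = 1/186. Expand this rational in ℤ_5: compute digits iteratively via d_i = x_i mod 5, x_{i+1} = (x_i − d_i)/5. The first 3 digits are (1, 3, 1).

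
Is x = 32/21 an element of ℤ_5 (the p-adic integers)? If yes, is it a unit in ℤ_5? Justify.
x ∈ ℤ_5^× (unit); v_5(x) = 0

ℤ_5 = {x ∈ ℚ_5 : v_5(x) ≥ 0} and ℤ_5^× = {x ∈ ℤ_5 : v_5(x) = 0}. Here v_5(32/21) = v_5(num) − v_5(den) = 0; compare against these criteria.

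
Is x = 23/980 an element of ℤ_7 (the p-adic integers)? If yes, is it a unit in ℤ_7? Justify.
x ∉ ℤ_7 (v_7(x) = -2 < 0)

ℤ_7 = {x ∈ ℚ_7 : v_7(x) ≥ 0} and ℤ_7^× = {x ∈ ℤ_7 : v_7(x) = 0}. Here v_7(23/980) = v_7(num) − v_7(den) = -2; compare against these criteria.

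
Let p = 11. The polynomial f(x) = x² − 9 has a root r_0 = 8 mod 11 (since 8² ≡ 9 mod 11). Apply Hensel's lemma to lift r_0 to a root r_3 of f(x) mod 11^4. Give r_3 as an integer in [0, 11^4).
r_3 = 14638 (mod 14641)

Hensel's recurrence: r_{i+1} = r_i − f(r_i)·(f′(r_i))^{-1} mod 11^{i+2}, with f′(x) = 2x. Iterate:
  r_0 = 8 (mod 11)
  r_1 = 118 (mod 121)
  r_2 = 1328 (mod 1331)
  r_3 = 14638 (mod 14641)
Final: r_3 = 14638, and one checks f(r_3) ≡ 0 mod 11^4.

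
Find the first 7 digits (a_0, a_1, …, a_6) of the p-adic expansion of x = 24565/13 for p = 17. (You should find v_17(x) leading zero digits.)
(a_0, …, a_6) = (0, 0, 0, 3, 9, 6, 14)

v_17(24565/13) = 3, so a_0 = ... = a_2 = 0. Factor out: x = 17^3 · u with u = 5/13 a unit in ℤ_17. Expand u iteratively via a_{v+i} = u_i mod 17, u_{i+1} = (u_i − a_{v+i})/17:
  u_0 = 5/13;  a_3 = 3;  u_1 = (u_0 − 3)/17 = -2/13
  u_1 = -2/13;  a_4 = 9;  u_2 = (u_1 − 9)/17 = -7/13
  u_2 = -7/13;  a_5 = 6;  u_3 = (u_2 − 6)/17 = -5/13
  u_3 = -5/13;  a_6 = 14;  u_4 = (u_3 − 14)/17 = -11/13
Digits: (0, 0, 0, 3, 9, 6, 14).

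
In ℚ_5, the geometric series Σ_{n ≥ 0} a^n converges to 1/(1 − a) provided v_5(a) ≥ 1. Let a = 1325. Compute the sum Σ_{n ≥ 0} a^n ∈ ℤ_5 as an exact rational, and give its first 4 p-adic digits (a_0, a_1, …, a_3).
Σ a^n = 1/(1 − a) = -1/1324;  first 4 digits = (1, 0, 3, 0)

v_5(a) = 2 ≥ 1, so the series converges in ℤ_5 to 1/(1 − a) = 1/(1 − 1325) = -1/1324. Expand this rational in ℤ_5: compute digits iteratively via d_i = x_i mod 5, x_{i+1} = (x_i − d_i)/5. The first 4 digits are (1, 0, 3, 0).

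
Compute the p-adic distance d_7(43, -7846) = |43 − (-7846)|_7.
d_7(43, -7846) = 1/343

Step 1 — x − y = 43 − (-7846) = 7889. Step 2 — v_7(7889) = 3 (factor: 7889 = (7^3 · 23); the sign does not affect v_p). Step 3 — |x − y|_7 = 7^{-3} = 1/343.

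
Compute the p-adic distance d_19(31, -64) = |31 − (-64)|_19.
d_19(31, -64) = 1/19

Step 1 — x − y = 31 − (-64) = 95. Step 2 — v_19(95) = 1 (factor: 95 = (19^1 · 5); the sign does not affect v_p). Step 3 — |x − y|_19 = 19^{-1} = 1/19.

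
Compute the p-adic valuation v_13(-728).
v_13(-728) = 1

v_13(n) is the largest exponent k such that 13^k divides n. Factor out: -728 = -13^1 · 56. (Sign doesn't affect v_p.) So v_13(-728) = 1.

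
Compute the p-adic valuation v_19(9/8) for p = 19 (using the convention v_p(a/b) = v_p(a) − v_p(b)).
v_19(9/8) = 0

Factor powers of 19 from the numerator and denominator of the reduced fraction: 9 = 19^0 · 9 and 8 = 19^0 · 8. Apply v_p(a/b) = v_p(a) − v_p(b): v_19(9/8) = 0 − 0 = 0.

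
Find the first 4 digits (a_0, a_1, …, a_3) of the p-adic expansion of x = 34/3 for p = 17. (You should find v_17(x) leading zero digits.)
(a_0, …, a_3) = (0, 12, 5, 11)

v_17(34/3) = 1, so a_0 = ... = a_0 = 0. Factor out: x = 17^1 · u with u = 2/3 a unit in ℤ_17. Expand u iteratively via a_{v+i} = u_i mod 17, u_{i+1} = (u_i − a_{v+i})/17:
  u_0 = 2/3;  a_1 = 12;  u_1 = (u_0 − 12)/17 = -2/3
  u_1 = -2/3;  a_2 = 5;  u_2 = (u_1 − 5)/17 = -1/3
  u_2 = -1/3;  a_3 = 11;  u_3 = (u_2 − 11)/17 = -2/3
Digits: (0, 12, 5, 11).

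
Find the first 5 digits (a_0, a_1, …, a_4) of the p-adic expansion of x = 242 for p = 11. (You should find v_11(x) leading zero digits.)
(a_0, …, a_4) = (0, 0, 2, 0, 0)

v_11(242) = 2, so a_0 = ... = a_1 = 0. Factor out: x = 11^2 · u with u = 2 a unit in ℤ_11. Expand u iteratively via a_{v+i} = u_i mod 11, u_{i+1} = (u_i − a_{v+i})/11:
  u_0 = 2;  a_2 = 2;  u_1 = (u_0 − 2)/11 = 0
  u_1 = 0;  a_3 = 0;  u_2 = (u_1 − 0)/11 = 0
  u_2 = 0;  a_4 = 0;  u_3 = (u_2 − 0)/11 = 0
Digits: (0, 0, 2, 0, 0).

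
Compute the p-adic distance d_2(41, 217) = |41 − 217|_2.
d_2(41, 217) = 1/16

Step 1 — x − y = 41 − 217 = -176. Step 2 — v_2(-176) = 4 (factor: -176 = −(2^4 · 11); the sign does not affect v_p). Step 3 — |x − y|_2 = 2^{-4} = 1/16.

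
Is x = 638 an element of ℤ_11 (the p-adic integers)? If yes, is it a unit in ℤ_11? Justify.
x ∈ ℤ_11 but not a unit; v_11(x) = 1 > 0

ℤ_11 = {x ∈ ℚ_11 : v_11(x) ≥ 0} and ℤ_11^× = {x ∈ ℤ_11 : v_11(x) = 0}. Here v_11(638) = v_11(num) − v_11(den) = 1; compare against these criteria.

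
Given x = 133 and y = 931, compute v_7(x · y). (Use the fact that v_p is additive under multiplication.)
v_7(123823) = 3

v_p(x) = 1 (factor: 133 = 7^1 · 19); v_p(y) = 2 (factor: 931 = 7^2 · 19). Additivity: v_p(xy) = v_p(x) + v_p(y) = 1 + 2 = 3. (Direct check: xy = 123823 = 7^3 · (361).)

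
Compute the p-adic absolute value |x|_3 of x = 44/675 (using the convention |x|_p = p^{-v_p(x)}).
|44/675|_3 = 27

Step 1 — compute v_3(x) by factoring powers of 3 out of the numerator and denominator: v_3(44/675) = -3. Step 2 — apply |x|_p = p^{-v_p(x)} = 3^{3} = 27.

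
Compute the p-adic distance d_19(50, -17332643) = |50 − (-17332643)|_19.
d_19(50, -17332643) = 1/2476099

Step 1 — x − y = 50 − (-17332643) = 17332693. Step 2 — v_19(17332693) = 5 (factor: 17332693 = (19^5 · 7); the sign does not affect v_p). Step 3 — |x − y|_19 = 19^{-5} = 1/2476099.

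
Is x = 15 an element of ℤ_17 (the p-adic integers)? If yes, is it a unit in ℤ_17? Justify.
x ∈ ℤ_17^× (unit); v_17(x) = 0

ℤ_17 = {x ∈ ℚ_17 : v_17(x) ≥ 0} and ℤ_17^× = {x ∈ ℤ_17 : v_17(x) = 0}. Here v_17(15) = v_17(num) − v_17(den) = 0; compare against these criteria.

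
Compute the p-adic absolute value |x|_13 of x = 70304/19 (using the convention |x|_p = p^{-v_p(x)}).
|70304/19|_13 = 1/2197

Step 1 — compute v_13(x) by factoring powers of 13 out of the numerator and denominator: v_13(70304/19) = 3. Step 2 — apply |x|_p = p^{-v_p(x)} = 13^{-3} = 1/2197.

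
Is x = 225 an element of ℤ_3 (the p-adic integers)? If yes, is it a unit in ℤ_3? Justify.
x ∈ ℤ_3 but not a unit; v_3(x) = 2 > 0

ℤ_3 = {x ∈ ℚ_3 : v_3(x) ≥ 0} and ℤ_3^× = {x ∈ ℤ_3 : v_3(x) = 0}. Here v_3(225) = v_3(num) − v_3(den) = 2; compare against these criteria.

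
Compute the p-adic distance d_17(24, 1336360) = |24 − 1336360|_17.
d_17(24, 1336360) = 1/83521

Step 1 — x − y = 24 − 1336360 = -1336336. Step 2 — v_17(-1336336) = 4 (factor: -1336336 = −(17^4 · 16); the sign does not affect v_p). Step 3 — |x − y|_17 = 17^{-4} = 1/83521.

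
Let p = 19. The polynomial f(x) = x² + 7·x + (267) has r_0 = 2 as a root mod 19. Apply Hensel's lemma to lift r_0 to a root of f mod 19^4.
r_3 = 20389 (mod 130321)

Hensel: r_{i+1} = r_i − f(r_i)·(f′(r_i))^{-1} mod 19^{i+2}, f′(x) = 2x + 7. Iterate:
  r_0 = 2 (mod 19)
  r_1 = 173 (mod 361)
  r_2 = 6671 (mod 6859)
  r_3 = 20389 (mod 130321)
Final: r = 20389 satisfies f(r) ≡ 0 mod 19^4.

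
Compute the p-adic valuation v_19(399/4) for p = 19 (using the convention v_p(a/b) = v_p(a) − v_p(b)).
v_19(399/4) = 1

Factor powers of 19 from the numerator and denominator of the reduced fraction: 399 = 19^1 · 21 and 4 = 19^0 · 4. Apply v_p(a/b) = v_p(a) − v_p(b): v_19(399/4) = 1 − 0 = 1.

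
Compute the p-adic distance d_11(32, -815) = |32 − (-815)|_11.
d_11(32, -815) = 1/121

Step 1 — x − y = 32 − (-815) = 847. Step 2 — v_11(847) = 2 (factor: 847 = (11^2 · 7); the sign does not affect v_p). Step 3 — |x − y|_11 = 11^{-2} = 1/121.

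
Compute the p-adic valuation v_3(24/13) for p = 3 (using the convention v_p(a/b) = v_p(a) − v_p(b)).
v_3(24/13) = 1

Factor powers of 3 from the numerator and denominator of the reduced fraction: 24 = 3^1 · 8 and 13 = 3^0 · 13. Apply v_p(a/b) = v_p(a) − v_p(b): v_3(24/13) = 1 − 0 = 1.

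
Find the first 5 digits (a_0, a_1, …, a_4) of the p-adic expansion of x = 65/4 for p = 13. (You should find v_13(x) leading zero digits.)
(a_0, …, a_4) = (0, 11, 9, 9, 9)

v_13(65/4) = 1, so a_0 = ... = a_0 = 0. Factor out: x = 13^1 · u with u = 5/4 a unit in ℤ_13. Expand u iteratively via a_{v+i} = u_i mod 13, u_{i+1} = (u_i − a_{v+i})/13:
  u_0 = 5/4;  a_1 = 11;  u_1 = (u_0 − 11)/13 = -3/4
  u_1 = -3/4;  a_2 = 9;  u_2 = (u_1 − 9)/13 = -3/4
  u_2 = -3/4;  a_3 = 9;  u_3 = (u_2 − 9)/13 = -3/4
  u_3 = -3/4;  a_4 = 9;  u_4 = (u_3 − 9)/13 = -3/4
Digits: (0, 11, 9, 9, 9).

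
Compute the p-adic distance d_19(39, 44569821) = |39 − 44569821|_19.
d_19(39, 44569821) = 1/2476099

Step 1 — x − y = 39 − 44569821 = -44569782. Step 2 — v_19(-44569782) = 5 (factor: -44569782 = −(19^5 · 18); the sign does not affect v_p). Step 3 — |x − y|_19 = 19^{-5} = 1/2476099.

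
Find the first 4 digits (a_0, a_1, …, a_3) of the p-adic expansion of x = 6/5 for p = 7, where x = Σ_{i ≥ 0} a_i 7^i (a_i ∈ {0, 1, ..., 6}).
(a_0, …, a_3) = (4, 1, 4, 5)

v_7(6/5) = 0 (numerator and denominator both coprime to 7), so x ∈ ℤ_7^×. Compute digits iteratively via a_i = x_i mod 7, x_{i+1} = (x_i − a_i)/7, with x_0 = x:
  x_0 = 6/5;  a_0 = 4;  x_1 = (x_0 − 4)/7 = -2/5
  x_1 = -2/5;  a_1 = 1;  x_2 = (x_1 − 1)/7 = -1/5
  x_2 = -1/5;  a_2 = 4;  x_3 = (x_2 − 4)/7 = -3/5
  x_3 = -3/5;  a_3 = 5;  x_4 = (x_3 − 5)/7 = -4/5
Digits: (4, 1, 4, 5).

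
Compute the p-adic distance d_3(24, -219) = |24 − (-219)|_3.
d_3(24, -219) = 1/243

Step 1 — x − y = 24 − (-219) = 243. Step 2 — v_3(243) = 5 (factor: 243 = (3^5 · 1); the sign does not affect v_p). Step 3 — |x − y|_3 = 3^{-5} = 1/243.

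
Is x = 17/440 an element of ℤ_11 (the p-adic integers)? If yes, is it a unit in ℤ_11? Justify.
x ∉ ℤ_11 (v_11(x) = -1 < 0)

ℤ_11 = {x ∈ ℚ_11 : v_11(x) ≥ 0} and ℤ_11^× = {x ∈ ℤ_11 : v_11(x) = 0}. Here v_11(17/440) = v_11(num) − v_11(den) = -1; compare against these criteria.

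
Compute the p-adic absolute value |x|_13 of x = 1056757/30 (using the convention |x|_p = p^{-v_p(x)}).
|1056757/30|_13 = 1/28561

Step 1 — compute v_13(x) by factoring powers of 13 out of the numerator and denominator: v_13(1056757/30) = 4. Step 2 — apply |x|_p = p^{-v_p(x)} = 13^{-4} = 1/28561.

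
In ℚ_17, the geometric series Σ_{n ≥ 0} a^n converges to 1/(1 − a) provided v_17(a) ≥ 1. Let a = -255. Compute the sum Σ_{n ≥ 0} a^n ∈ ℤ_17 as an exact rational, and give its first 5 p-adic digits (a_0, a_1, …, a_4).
Σ a^n = 1/(1 − a) = 1/256;  first 5 digits = (1, 2, 3, 4, 5)

v_17(a) = 1 ≥ 1, so the series converges in ℤ_17 to 1/(1 − a) = 1/(1 − (-255)) = 1/256. Expand this rational in ℤ_17: compute digits iteratively via d_i = x_i mod 17, x_{i+1} = (x_i − d_i)/17. The first 5 digits are (1, 2, 3, 4, 5).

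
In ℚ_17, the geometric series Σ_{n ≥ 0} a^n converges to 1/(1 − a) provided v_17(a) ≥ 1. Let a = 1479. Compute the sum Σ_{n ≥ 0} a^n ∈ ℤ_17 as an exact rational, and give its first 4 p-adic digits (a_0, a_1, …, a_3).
Σ a^n = 1/(1 − a) = -1/1478;  first 4 digits = (1, 2, 9, 11)

v_17(a) = 1 ≥ 1, so the series converges in ℤ_17 to 1/(1 − a) = 1/(1 − 1479) = -1/1478. Expand this rational in ℤ_17: compute digits iteratively via d_i = x_i mod 17, x_{i+1} = (x_i − d_i)/17. The first 4 digits are (1, 2, 9, 11).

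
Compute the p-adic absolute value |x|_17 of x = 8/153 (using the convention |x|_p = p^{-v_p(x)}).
|8/153|_17 = 17

Step 1 — compute v_17(x) by factoring powers of 17 out of the numerator and denominator: v_17(8/153) = -1. Step 2 — apply |x|_p = p^{-v_p(x)} = 17^{1} = 17.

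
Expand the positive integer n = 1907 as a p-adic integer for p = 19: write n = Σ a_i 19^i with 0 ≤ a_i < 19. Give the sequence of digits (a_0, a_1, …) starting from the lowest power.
(a_0, a_1, …) = (7, 5, 5)

Repeated division by 19 gives the digits low-to-high: 1907 = 7 + 5·19^1 + 5·19^2. Digit sequence: (7, 5, 5).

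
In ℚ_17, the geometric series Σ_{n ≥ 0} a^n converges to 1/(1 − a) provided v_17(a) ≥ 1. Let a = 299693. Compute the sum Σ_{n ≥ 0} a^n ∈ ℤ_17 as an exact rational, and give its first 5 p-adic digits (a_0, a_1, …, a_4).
Σ a^n = 1/(1 − a) = -1/299692;  first 5 digits = (1, 0, 0, 10, 3)

v_17(a) = 3 ≥ 1, so the series converges in ℤ_17 to 1/(1 − a) = 1/(1 − 299693) = -1/299692. Expand this rational in ℤ_17: compute digits iteratively via d_i = x_i mod 17, x_{i+1} = (x_i − d_i)/17. The first 5 digits are (1, 0, 0, 10, 3).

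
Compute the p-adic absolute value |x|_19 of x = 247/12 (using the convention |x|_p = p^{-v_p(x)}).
|247/12|_19 = 1/19

Step 1 — compute v_19(x) by factoring powers of 19 out of the numerator and denominator: v_19(247/12) = 1. Step 2 — apply |x|_p = p^{-v_p(x)} = 19^{-1} = 1/19.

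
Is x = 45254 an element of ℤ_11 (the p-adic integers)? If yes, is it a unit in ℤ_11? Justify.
x ∈ ℤ_11 but not a unit; v_11(x) = 3 > 0

ℤ_11 = {x ∈ ℚ_11 : v_11(x) ≥ 0} and ℤ_11^× = {x ∈ ℤ_11 : v_11(x) = 0}. Here v_11(45254) = v_11(num) − v_11(den) = 3; compare against these criteria.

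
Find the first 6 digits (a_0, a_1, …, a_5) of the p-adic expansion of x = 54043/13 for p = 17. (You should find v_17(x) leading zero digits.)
(a_0, …, a_5) = (0, 0, 0, 10, 6, 14)

v_17(54043/13) = 3, so a_0 = ... = a_2 = 0. Factor out: x = 17^3 · u with u = 11/13 a unit in ℤ_17. Expand u iteratively via a_{v+i} = u_i mod 17, u_{i+1} = (u_i − a_{v+i})/17:
  u_0 = 11/13;  a_3 = 10;  u_1 = (u_0 − 10)/17 = -7/13
  u_1 = -7/13;  a_4 = 6;  u_2 = (u_1 − 6)/17 = -5/13
  u_2 = -5/13;  a_5 = 14;  u_3 = (u_2 − 14)/17 = -11/13
Digits: (0, 0, 0, 10, 6, 14).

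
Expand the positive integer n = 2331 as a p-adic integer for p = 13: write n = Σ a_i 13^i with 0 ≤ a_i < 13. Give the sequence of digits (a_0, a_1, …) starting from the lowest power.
(a_0, a_1, …) = (4, 10, 0, 1)

Repeated division by 13 gives the digits low-to-high: 2331 = 4 + 10·13^1 + 1·13^3. Digit sequence: (4, 10, 0, 1).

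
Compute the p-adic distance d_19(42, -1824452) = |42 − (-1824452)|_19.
d_19(42, -1824452) = 1/130321

Step 1 — x − y = 42 − (-1824452) = 1824494. Step 2 — v_19(1824494) = 4 (factor: 1824494 = (19^4 · 14); the sign does not affect v_p). Step 3 — |x − y|_19 = 19^{-4} = 1/130321.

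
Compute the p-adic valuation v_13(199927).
v_13(199927) = 4

v_13(n) is the largest exponent k such that 13^k divides n. Factor out: 199927 = 13^4 · 7. (Sign doesn't affect v_p.) So v_13(199927) = 4.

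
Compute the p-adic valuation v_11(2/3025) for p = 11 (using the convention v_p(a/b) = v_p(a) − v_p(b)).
v_11(2/3025) = -2

Factor powers of 11 from the numerator and denominator of the reduced fraction: 2 = 11^0 · 2 and 3025 = 11^2 · 25. Apply v_p(a/b) = v_p(a) − v_p(b): v_11(2/3025) = 0 − 2 = -2.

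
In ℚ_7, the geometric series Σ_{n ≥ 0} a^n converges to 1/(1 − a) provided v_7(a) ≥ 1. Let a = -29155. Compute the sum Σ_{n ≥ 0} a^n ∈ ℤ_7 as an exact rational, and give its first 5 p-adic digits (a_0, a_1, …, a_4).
Σ a^n = 1/(1 − a) = 1/29156;  first 5 digits = (1, 0, 0, 6, 1)

v_7(a) = 3 ≥ 1, so the series converges in ℤ_7 to 1/(1 − a) = 1/(1 − (-29155)) = 1/29156. Expand this rational in ℤ_7: compute digits iteratively via d_i = x_i mod 7, x_{i+1} = (x_i − d_i)/7. The first 5 digits are (1, 0, 0, 6, 1).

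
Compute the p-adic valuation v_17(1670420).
v_17(1670420) = 4

v_17(n) is the largest exponent k such that 17^k divides n. Factor out: 1670420 = 17^4 · 20. (Sign doesn't affect v_p.) So v_17(1670420) = 4.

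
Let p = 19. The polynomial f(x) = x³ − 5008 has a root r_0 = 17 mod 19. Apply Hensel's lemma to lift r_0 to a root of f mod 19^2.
r_1 = 55 (mod 361)

Hensel: r_{i+1} = r_i − f(r_i)/f′(r_i) mod 19^{i+2}, where f′(x) = 3x². Iterate:
  r_0 = 17 (mod 19)
  r_1 = 55 (mod 361)
Final: r = 55 with f(r) ≡ 0 mod 19^2.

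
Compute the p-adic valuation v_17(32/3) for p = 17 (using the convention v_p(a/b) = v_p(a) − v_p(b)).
v_17(32/3) = 0

Factor powers of 17 from the numerator and denominator of the reduced fraction: 32 = 17^0 · 32 and 3 = 17^0 · 3. Apply v_p(a/b) = v_p(a) − v_p(b): v_17(32/3) = 0 − 0 = 0.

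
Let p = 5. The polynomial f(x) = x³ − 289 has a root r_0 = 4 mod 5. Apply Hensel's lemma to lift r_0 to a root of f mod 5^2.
r_1 = 4 (mod 25)

Hensel: r_{i+1} = r_i − f(r_i)/f′(r_i) mod 5^{i+2}, where f′(x) = 3x². Iterate:
  r_0 = 4 (mod 5)
  r_1 = 4 (mod 25)
Final: r = 4 with f(r) ≡ 0 mod 5^2.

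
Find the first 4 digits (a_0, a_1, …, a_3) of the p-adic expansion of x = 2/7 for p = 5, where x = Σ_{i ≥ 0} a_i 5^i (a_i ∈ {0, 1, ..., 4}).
(a_0, …, a_3) = (1, 2, 1, 4)

v_5(2/7) = 0 (numerator and denominator both coprime to 5), so x ∈ ℤ_5^×. Compute digits iteratively via a_i = x_i mod 5, x_{i+1} = (x_i − a_i)/5, with x_0 = x:
  x_0 = 2/7;  a_0 = 1;  x_1 = (x_0 − 1)/5 = -1/7
  x_1 = -1/7;  a_1 = 2;  x_2 = (x_1 − 2)/5 = -3/7
  x_2 = -3/7;  a_2 = 1;  x_3 = (x_2 − 1)/5 = -2/7
  x_3 = -2/7;  a_3 = 4;  x_4 = (x_3 − 4)/5 = -6/7
Digits: (1, 2, 1, 4).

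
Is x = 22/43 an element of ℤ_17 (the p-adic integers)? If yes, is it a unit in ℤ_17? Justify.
x ∈ ℤ_17^× (unit); v_17(x) = 0

ℤ_17 = {x ∈ ℚ_17 : v_17(x) ≥ 0} and ℤ_17^× = {x ∈ ℤ_17 : v_17(x) = 0}. Here v_17(22/43) = v_17(num) − v_17(den) = 0; compare against these criteria.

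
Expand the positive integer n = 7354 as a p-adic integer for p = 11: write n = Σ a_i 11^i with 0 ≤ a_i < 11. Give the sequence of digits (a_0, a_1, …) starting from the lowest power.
(a_0, a_1, …) = (6, 8, 5, 5)

Repeated division by 11 gives the digits low-to-high: 7354 = 6 + 8·11^1 + 5·11^2 + 5·11^3. Digit sequence: (6, 8, 5, 5).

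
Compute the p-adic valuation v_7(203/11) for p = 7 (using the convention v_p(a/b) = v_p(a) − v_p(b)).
v_7(203/11) = 1

Factor powers of 7 from the numerator and denominator of the reduced fraction: 203 = 7^1 · 29 and 11 = 7^0 · 11. Apply v_p(a/b) = v_p(a) − v_p(b): v_7(203/11) = 1 − 0 = 1.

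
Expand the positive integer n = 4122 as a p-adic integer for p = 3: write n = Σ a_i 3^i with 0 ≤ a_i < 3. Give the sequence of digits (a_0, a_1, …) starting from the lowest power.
(a_0, a_1, …) = (0, 0, 2, 2, 2, 1, 2, 1)

Repeated division by 3 gives the digits low-to-high: 4122 = 2·3^2 + 2·3^3 + 2·3^4 + 1·3^5 + 2·3^6 + 1·3^7. Digit sequence: (0, 0, 2, 2, 2, 1, 2, 1).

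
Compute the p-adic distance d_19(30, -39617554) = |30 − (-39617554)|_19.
d_19(30, -39617554) = 1/2476099

Step 1 — x − y = 30 − (-39617554) = 39617584. Step 2 — v_19(39617584) = 5 (factor: 39617584 = (19^5 · 16); the sign does not affect v_p). Step 3 — |x − y|_19 = 19^{-5} = 1/2476099.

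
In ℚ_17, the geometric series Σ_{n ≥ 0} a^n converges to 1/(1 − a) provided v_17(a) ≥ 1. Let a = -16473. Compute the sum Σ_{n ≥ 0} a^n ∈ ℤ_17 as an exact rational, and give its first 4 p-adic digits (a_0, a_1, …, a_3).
Σ a^n = 1/(1 − a) = 1/16474;  first 4 digits = (1, 0, 11, 13)

v_17(a) = 2 ≥ 1, so the series converges in ℤ_17 to 1/(1 − a) = 1/(1 − (-16473)) = 1/16474. Expand this rational in ℤ_17: compute digits iteratively via d_i = x_i mod 17, x_{i+1} = (x_i − d_i)/17. The first 4 digits are (1, 0, 11, 13).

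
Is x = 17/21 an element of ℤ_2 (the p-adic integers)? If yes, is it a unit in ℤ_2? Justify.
x ∈ ℤ_2^× (unit); v_2(x) = 0

ℤ_2 = {x ∈ ℚ_2 : v_2(x) ≥ 0} and ℤ_2^× = {x ∈ ℤ_2 : v_2(x) = 0}. Here v_2(17/21) = v_2(num) − v_2(den) = 0; compare against these criteria.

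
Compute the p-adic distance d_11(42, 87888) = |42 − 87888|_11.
d_11(42, 87888) = 1/14641

Step 1 — x − y = 42 − 87888 = -87846. Step 2 — v_11(-87846) = 4 (factor: -87846 = −(11^4 · 6); the sign does not affect v_p). Step 3 — |x − y|_11 = 11^{-4} = 1/14641.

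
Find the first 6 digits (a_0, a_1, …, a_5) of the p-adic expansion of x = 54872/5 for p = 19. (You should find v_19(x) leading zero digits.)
(a_0, …, a_5) = (0, 0, 0, 13, 7, 11)

v_19(54872/5) = 3, so a_0 = ... = a_2 = 0. Factor out: x = 19^3 · u with u = 8/5 a unit in ℤ_19. Expand u iteratively via a_{v+i} = u_i mod 19, u_{i+1} = (u_i − a_{v+i})/19:
  u_0 = 8/5;  a_3 = 13;  u_1 = (u_0 − 13)/19 = -3/5
  u_1 = -3/5;  a_4 = 7;  u_2 = (u_1 − 7)/19 = -2/5
  u_2 = -2/5;  a_5 = 11;  u_3 = (u_2 − 11)/19 = -3/5
Digits: (0, 0, 0, 13, 7, 11).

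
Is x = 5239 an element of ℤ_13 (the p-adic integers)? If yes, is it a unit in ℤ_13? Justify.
x ∈ ℤ_13 but not a unit; v_13(x) = 2 > 0

ℤ_13 = {x ∈ ℚ_13 : v_13(x) ≥ 0} and ℤ_13^× = {x ∈ ℤ_13 : v_13(x) = 0}. Here v_13(5239) = v_13(num) − v_13(den) = 2; compare against these criteria.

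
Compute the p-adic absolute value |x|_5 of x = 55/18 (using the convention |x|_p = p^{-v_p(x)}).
|55/18|_5 = 1/5

Step 1 — compute v_5(x) by factoring powers of 5 out of the numerator and denominator: v_5(55/18) = 1. Step 2 — apply |x|_p = p^{-v_p(x)} = 5^{-1} = 1/5.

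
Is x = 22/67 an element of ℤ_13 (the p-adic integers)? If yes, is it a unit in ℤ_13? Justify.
x ∈ ℤ_13^× (unit); v_13(x) = 0

ℤ_13 = {x ∈ ℚ_13 : v_13(x) ≥ 0} and ℤ_13^× = {x ∈ ℤ_13 : v_13(x) = 0}. Here v_13(22/67) = v_13(num) − v_13(den) = 0; compare against these criteria.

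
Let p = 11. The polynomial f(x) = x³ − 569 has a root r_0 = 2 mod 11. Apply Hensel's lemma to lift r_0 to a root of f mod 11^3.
r_2 = 79 (mod 1331)

Hensel: r_{i+1} = r_i − f(r_i)/f′(r_i) mod 11^{i+2}, where f′(x) = 3x². Iterate:
  r_0 = 2 (mod 11)
  r_1 = 79 (mod 121)
  r_2 = 79 (mod 1331)
Final: r = 79 with f(r) ≡ 0 mod 11^3.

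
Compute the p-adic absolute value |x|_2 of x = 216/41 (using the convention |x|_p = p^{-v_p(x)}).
|216/41|_2 = 1/8

Step 1 — compute v_2(x) by factoring powers of 2 out of the numerator and denominator: v_2(216/41) = 3. Step 2 — apply |x|_p = p^{-v_p(x)} = 2^{-3} = 1/8.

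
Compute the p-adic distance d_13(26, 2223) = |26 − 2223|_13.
d_13(26, 2223) = 1/2197

Step 1 — x − y = 26 − 2223 = -2197. Step 2 — v_13(-2197) = 3 (factor: -2197 = −(13^3 · 1); the sign does not affect v_p). Step 3 — |x − y|_13 = 13^{-3} = 1/2197.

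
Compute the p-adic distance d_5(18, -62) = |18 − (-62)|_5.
d_5(18, -62) = 1/5

Step 1 — x − y = 18 − (-62) = 80. Step 2 — v_5(80) = 1 (factor: 80 = (5^1 · 16); the sign does not affect v_p). Step 3 — |x − y|_5 = 5^{-1} = 1/5.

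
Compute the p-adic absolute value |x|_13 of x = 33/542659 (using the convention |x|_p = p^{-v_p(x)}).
|33/542659|_13 = 28561

Step 1 — compute v_13(x) by factoring powers of 13 out of the numerator and denominator: v_13(33/542659) = -4. Step 2 — apply |x|_p = p^{-v_p(x)} = 13^{4} = 28561.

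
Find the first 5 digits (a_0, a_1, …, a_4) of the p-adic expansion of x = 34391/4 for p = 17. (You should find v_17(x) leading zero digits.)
(a_0, …, a_4) = (0, 0, 0, 6, 4)

v_17(34391/4) = 3, so a_0 = ... = a_2 = 0. Factor out: x = 17^3 · u with u = 7/4 a unit in ℤ_17. Expand u iteratively via a_{v+i} = u_i mod 17, u_{i+1} = (u_i − a_{v+i})/17:
  u_0 = 7/4;  a_3 = 6;  u_1 = (u_0 − 6)/17 = -1/4
  u_1 = -1/4;  a_4 = 4;  u_2 = (u_1 − 4)/17 = -1/4
Digits: (0, 0, 0, 6, 4).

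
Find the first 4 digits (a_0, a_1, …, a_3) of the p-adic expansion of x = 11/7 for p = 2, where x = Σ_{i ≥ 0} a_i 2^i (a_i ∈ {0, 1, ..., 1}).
(a_0, …, a_3) = (1, 0, 1, 1)

v_2(11/7) = 0 (numerator and denominator both coprime to 2), so x ∈ ℤ_2^×. Compute digits iteratively via a_i = x_i mod 2, x_{i+1} = (x_i − a_i)/2, with x_0 = x:
  x_0 = 11/7;  a_0 = 1;  x_1 = (x_0 − 1)/2 = 2/7
  x_1 = 2/7;  a_1 = 0;  x_2 = (x_1 − 0)/2 = 1/7
  x_2 = 1/7;  a_2 = 1;  x_3 = (x_2 − 1)/2 = -3/7
  x_3 = -3/7;  a_3 = 1;  x_4 = (x_3 − 1)/2 = -5/7
Digits: (1, 0, 1, 1).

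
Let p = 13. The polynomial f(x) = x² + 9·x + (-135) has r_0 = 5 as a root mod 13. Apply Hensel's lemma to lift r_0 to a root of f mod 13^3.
r_2 = 44 (mod 2197)

Hensel: r_{i+1} = r_i − f(r_i)·(f′(r_i))^{-1} mod 13^{i+2}, f′(x) = 2x + 9. Iterate:
  r_0 = 5 (mod 13)
  r_1 = 44 (mod 169)
  r_2 = 44 (mod 2197)
Final: r = 44 satisfies f(r) ≡ 0 mod 13^3.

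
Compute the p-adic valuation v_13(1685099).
v_13(1685099) = 4

v_13(n) is the largest exponent k such that 13^k divides n. Factor out: 1685099 = 13^4 · 59. (Sign doesn't affect v_p.) So v_13(1685099) = 4.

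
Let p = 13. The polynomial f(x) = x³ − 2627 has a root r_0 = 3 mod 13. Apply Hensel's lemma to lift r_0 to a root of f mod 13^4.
r_3 = 237 (mod 28561)

Hensel: r_{i+1} = r_i − f(r_i)/f′(r_i) mod 13^{i+2}, where f′(x) = 3x². Iterate:
  r_0 = 3 (mod 13)
  r_1 = 68 (mod 169)
  r_2 = 237 (mod 2197)
  r_3 = 237 (mod 28561)
Final: r = 237 with f(r) ≡ 0 mod 13^4.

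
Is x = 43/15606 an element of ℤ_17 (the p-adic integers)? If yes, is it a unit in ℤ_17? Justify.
x ∉ ℤ_17 (v_17(x) = -2 < 0)

ℤ_17 = {x ∈ ℚ_17 : v_17(x) ≥ 0} and ℤ_17^× = {x ∈ ℤ_17 : v_17(x) = 0}. Here v_17(43/15606) = v_17(num) − v_17(den) = -2; compare against these criteria.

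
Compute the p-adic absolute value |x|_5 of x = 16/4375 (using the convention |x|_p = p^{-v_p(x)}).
|16/4375|_5 = 625

Step 1 — compute v_5(x) by factoring powers of 5 out of the numerator and denominator: v_5(16/4375) = -4. Step 2 — apply |x|_p = p^{-v_p(x)} = 5^{4} = 625.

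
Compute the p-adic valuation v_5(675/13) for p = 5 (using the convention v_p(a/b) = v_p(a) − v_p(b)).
v_5(675/13) = 2

Factor powers of 5 from the numerator and denominator of the reduced fraction: 675 = 5^2 · 27 and 13 = 5^0 · 13. Apply v_p(a/b) = v_p(a) − v_p(b): v_5(675/13) = 2 − 0 = 2.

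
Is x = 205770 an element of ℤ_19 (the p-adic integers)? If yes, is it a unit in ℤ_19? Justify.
x ∈ ℤ_19 but not a unit; v_19(x) = 3 > 0

ℤ_19 = {x ∈ ℚ_19 : v_19(x) ≥ 0} and ℤ_19^× = {x ∈ ℤ_19 : v_19(x) = 0}. Here v_19(205770) = v_19(num) − v_19(den) = 3; compare against these criteria.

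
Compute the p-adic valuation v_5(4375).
v_5(4375) = 4

v_5(n) is the largest exponent k such that 5^k divides n. Factor out: 4375 = 5^4 · 7. (Sign doesn't affect v_p.) So v_5(4375) = 4.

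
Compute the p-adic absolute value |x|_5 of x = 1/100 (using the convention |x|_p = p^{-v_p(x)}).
|1/100|_5 = 25

Step 1 — compute v_5(x) by factoring powers of 5 out of the numerator and denominator: v_5(1/100) = -2. Step 2 — apply |x|_p = p^{-v_p(x)} = 5^{2} = 25.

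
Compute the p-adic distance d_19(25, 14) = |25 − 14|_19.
d_19(25, 14) = 1

Step 1 — x − y = 25 − 14 = 11. Step 2 — v_19(11) = 0 (factor: 11 = (19^0 · 11); the sign does not affect v_p). Step 3 — |x − y|_19 = 19^{0} = 1.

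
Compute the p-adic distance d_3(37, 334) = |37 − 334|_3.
d_3(37, 334) = 1/27

Step 1 — x − y = 37 − 334 = -297. Step 2 — v_3(-297) = 3 (factor: -297 = −(3^3 · 11); the sign does not affect v_p). Step 3 — |x − y|_3 = 3^{-3} = 1/27.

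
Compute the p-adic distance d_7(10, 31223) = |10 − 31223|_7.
d_7(10, 31223) = 1/2401

Step 1 — x − y = 10 − 31223 = -31213. Step 2 — v_7(-31213) = 4 (factor: -31213 = −(7^4 · 13); the sign does not affect v_p). Step 3 — |x − y|_7 = 7^{-4} = 1/2401.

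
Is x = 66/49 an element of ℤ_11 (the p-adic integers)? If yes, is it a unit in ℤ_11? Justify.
x ∈ ℤ_11 but not a unit; v_11(x) = 1 > 0

ℤ_11 = {x ∈ ℚ_11 : v_11(x) ≥ 0} and ℤ_11^× = {x ∈ ℤ_11 : v_11(x) = 0}. Here v_11(66/49) = v_11(num) − v_11(den) = 1; compare against these criteria.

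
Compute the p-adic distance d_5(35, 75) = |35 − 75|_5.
d_5(35, 75) = 1/5

Step 1 — x − y = 35 − 75 = -40. Step 2 — v_5(-40) = 1 (factor: -40 = −(5^1 · 8); the sign does not affect v_p). Step 3 — |x − y|_5 = 5^{-1} = 1/5.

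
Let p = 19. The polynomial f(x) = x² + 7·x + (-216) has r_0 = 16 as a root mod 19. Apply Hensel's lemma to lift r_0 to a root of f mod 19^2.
r_1 = 225 (mod 361)

Hensel: r_{i+1} = r_i − f(r_i)·(f′(r_i))^{-1} mod 19^{i+2}, f′(x) = 2x + 7. Iterate:
  r_0 = 16 (mod 19)
  r_1 = 225 (mod 361)
Final: r = 225 satisfies f(r) ≡ 0 mod 19^2.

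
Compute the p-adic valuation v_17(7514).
v_17(7514) = 2

v_17(n) is the largest exponent k such that 17^k divides n. Factor out: 7514 = 17^2 · 26. (Sign doesn't affect v_p.) So v_17(7514) = 2.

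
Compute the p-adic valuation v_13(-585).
v_13(-585) = 1

v_13(n) is the largest exponent k such that 13^k divides n. Factor out: -585 = -13^1 · 45. (Sign doesn't affect v_p.) So v_13(-585) = 1.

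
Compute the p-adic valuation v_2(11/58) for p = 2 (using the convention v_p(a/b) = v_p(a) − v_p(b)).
v_2(11/58) = -1

Factor powers of 2 from the numerator and denominator of the reduced fraction: 11 = 2^0 · 11 and 58 = 2^1 · 29. Apply v_p(a/b) = v_p(a) − v_p(b): v_2(11/58) = 0 − 1 = -1.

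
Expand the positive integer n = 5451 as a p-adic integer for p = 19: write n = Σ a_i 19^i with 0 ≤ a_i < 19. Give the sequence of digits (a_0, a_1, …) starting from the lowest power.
(a_0, a_1, …) = (17, 1, 15)

Repeated division by 19 gives the digits low-to-high: 5451 = 17 + 1·19^1 + 15·19^2. Digit sequence: (17, 1, 15).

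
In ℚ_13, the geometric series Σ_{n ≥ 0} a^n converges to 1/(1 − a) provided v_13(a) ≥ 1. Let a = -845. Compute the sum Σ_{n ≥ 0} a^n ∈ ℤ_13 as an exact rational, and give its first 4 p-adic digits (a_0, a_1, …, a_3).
Σ a^n = 1/(1 − a) = 1/846;  first 4 digits = (1, 0, 8, 12)

v_13(a) = 2 ≥ 1, so the series converges in ℤ_13 to 1/(1 − a) = 1/(1 − (-845)) = 1/846. Expand this rational in ℤ_13: compute digits iteratively via d_i = x_i mod 13, x_{i+1} = (x_i − d_i)/13. The first 4 digits are (1, 0, 8, 12).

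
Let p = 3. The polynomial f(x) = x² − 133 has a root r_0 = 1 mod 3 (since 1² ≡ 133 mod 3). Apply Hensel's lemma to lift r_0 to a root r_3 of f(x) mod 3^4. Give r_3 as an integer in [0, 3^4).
r_3 = 49 (mod 81)

Hensel's recurrence: r_{i+1} = r_i − f(r_i)·(f′(r_i))^{-1} mod 3^{i+2}, with f′(x) = 2x. Iterate:
  r_0 = 1 (mod 3)
  r_1 = 4 (mod 9)
  r_2 = 22 (mod 27)
  r_3 = 49 (mod 81)
Final: r_3 = 49, and one checks f(r_3) ≡ 0 mod 3^4.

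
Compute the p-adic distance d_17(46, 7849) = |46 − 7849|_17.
d_17(46, 7849) = 1/289

Step 1 — x − y = 46 − 7849 = -7803. Step 2 — v_17(-7803) = 2 (factor: -7803 = −(17^2 · 27); the sign does not affect v_p). Step 3 — |x − y|_17 = 17^{-2} = 1/289.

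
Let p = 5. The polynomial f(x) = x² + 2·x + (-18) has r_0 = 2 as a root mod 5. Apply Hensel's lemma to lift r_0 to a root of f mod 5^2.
r_1 = 12 (mod 25)

Hensel: r_{i+1} = r_i − f(r_i)·(f′(r_i))^{-1} mod 5^{i+2}, f′(x) = 2x + 2. Iterate:
  r_0 = 2 (mod 5)
  r_1 = 12 (mod 25)
Final: r = 12 satisfies f(r) ≡ 0 mod 5^2.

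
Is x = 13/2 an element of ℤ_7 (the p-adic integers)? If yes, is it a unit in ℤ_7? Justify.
x ∈ ℤ_7^× (unit); v_7(x) = 0

ℤ_7 = {x ∈ ℚ_7 : v_7(x) ≥ 0} and ℤ_7^× = {x ∈ ℤ_7 : v_7(x) = 0}. Here v_7(13/2) = v_7(num) − v_7(den) = 0; compare against these criteria.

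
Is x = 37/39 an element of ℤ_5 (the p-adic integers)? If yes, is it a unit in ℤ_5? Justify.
x ∈ ℤ_5^× (unit); v_5(x) = 0

ℤ_5 = {x ∈ ℚ_5 : v_5(x) ≥ 0} and ℤ_5^× = {x ∈ ℤ_5 : v_5(x) = 0}. Here v_5(37/39) = v_5(num) − v_5(den) = 0; compare against these criteria.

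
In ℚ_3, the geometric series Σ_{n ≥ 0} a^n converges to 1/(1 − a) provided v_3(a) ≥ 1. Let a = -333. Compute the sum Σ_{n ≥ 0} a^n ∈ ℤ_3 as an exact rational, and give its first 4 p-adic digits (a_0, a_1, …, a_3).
Σ a^n = 1/(1 − a) = 1/334;  first 4 digits = (1, 0, 2, 2)

v_3(a) = 2 ≥ 1, so the series converges in ℤ_3 to 1/(1 − a) = 1/(1 − (-333)) = 1/334. Expand this rational in ℤ_3: compute digits iteratively via d_i = x_i mod 3, x_{i+1} = (x_i − d_i)/3. The first 4 digits are (1, 0, 2, 2).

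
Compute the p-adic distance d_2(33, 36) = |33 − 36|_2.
d_2(33, 36) = 1

Step 1 — x − y = 33 − 36 = -3. Step 2 — v_2(-3) = 0 (factor: -3 = −(2^0 · 3); the sign does not affect v_p). Step 3 — |x − y|_2 = 2^{0} = 1.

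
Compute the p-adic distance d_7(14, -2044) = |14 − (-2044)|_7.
d_7(14, -2044) = 1/343

Step 1 — x − y = 14 − (-2044) = 2058. Step 2 — v_7(2058) = 3 (factor: 2058 = (7^3 · 6); the sign does not affect v_p). Step 3 — |x − y|_7 = 7^{-3} = 1/343.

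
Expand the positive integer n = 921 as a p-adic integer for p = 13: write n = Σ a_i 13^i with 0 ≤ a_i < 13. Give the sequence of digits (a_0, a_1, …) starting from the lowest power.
(a_0, a_1, …) = (11, 5, 5)

Repeated division by 13 gives the digits low-to-high: 921 = 11 + 5·13^1 + 5·13^2. Digit sequence: (11, 5, 5).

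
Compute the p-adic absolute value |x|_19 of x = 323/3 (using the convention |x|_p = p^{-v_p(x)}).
|323/3|_19 = 1/19

Step 1 — compute v_19(x) by factoring powers of 19 out of the numerator and denominator: v_19(323/3) = 1. Step 2 — apply |x|_p = p^{-v_p(x)} = 19^{-1} = 1/19.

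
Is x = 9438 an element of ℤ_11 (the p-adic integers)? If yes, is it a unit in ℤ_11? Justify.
x ∈ ℤ_11 but not a unit; v_11(x) = 2 > 0

ℤ_11 = {x ∈ ℚ_11 : v_11(x) ≥ 0} and ℤ_11^× = {x ∈ ℤ_11 : v_11(x) = 0}. Here v_11(9438) = v_11(num) − v_11(den) = 2; compare against these criteria.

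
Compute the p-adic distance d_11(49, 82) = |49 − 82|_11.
d_11(49, 82) = 1/11

Step 1 — x − y = 49 − 82 = -33. Step 2 — v_11(-33) = 1 (factor: -33 = −(11^1 · 3); the sign does not affect v_p). Step 3 — |x − y|_11 = 11^{-1} = 1/11.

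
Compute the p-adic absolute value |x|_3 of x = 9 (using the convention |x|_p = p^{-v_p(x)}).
|9|_3 = 1/9

Step 1 — compute v_3(x) by factoring powers of 3 out of the numerator and denominator: v_3(9) = 2. Step 2 — apply |x|_p = p^{-v_p(x)} = 3^{-2} = 1/9.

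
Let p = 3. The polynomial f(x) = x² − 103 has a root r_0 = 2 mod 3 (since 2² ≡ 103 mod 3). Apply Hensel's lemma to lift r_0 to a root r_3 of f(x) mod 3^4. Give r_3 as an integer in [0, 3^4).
r_3 = 47 (mod 81)

Hensel's recurrence: r_{i+1} = r_i − f(r_i)·(f′(r_i))^{-1} mod 3^{i+2}, with f′(x) = 2x. Iterate:
  r_0 = 2 (mod 3)
  r_1 = 2 (mod 9)
  r_2 = 20 (mod 27)
  r_3 = 47 (mod 81)
Final: r_3 = 47, and one checks f(r_3) ≡ 0 mod 3^4.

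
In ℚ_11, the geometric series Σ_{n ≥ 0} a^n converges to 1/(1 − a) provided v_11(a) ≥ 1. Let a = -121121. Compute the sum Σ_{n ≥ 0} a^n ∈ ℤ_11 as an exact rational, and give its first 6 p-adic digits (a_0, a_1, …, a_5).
Σ a^n = 1/(1 − a) = 1/121122;  first 6 digits = (1, 0, 0, 8, 2, 10)

v_11(a) = 3 ≥ 1, so the series converges in ℤ_11 to 1/(1 − a) = 1/(1 − (-121121)) = 1/121122. Expand this rational in ℤ_11: compute digits iteratively via d_i = x_i mod 11, x_{i+1} = (x_i − d_i)/11. The first 6 digits are (1, 0, 0, 8, 2, 10).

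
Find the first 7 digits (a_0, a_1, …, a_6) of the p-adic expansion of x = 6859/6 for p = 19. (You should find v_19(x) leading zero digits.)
(a_0, …, a_6) = (0, 0, 0, 16, 15, 15, 15)

v_19(6859/6) = 3, so a_0 = ... = a_2 = 0. Factor out: x = 19^3 · u with u = 1/6 a unit in ℤ_19. Expand u iteratively via a_{v+i} = u_i mod 19, u_{i+1} = (u_i − a_{v+i})/19:
  u_0 = 1/6;  a_3 = 16;  u_1 = (u_0 − 16)/19 = -5/6
  u_1 = -5/6;  a_4 = 15;  u_2 = (u_1 − 15)/19 = -5/6
  u_2 = -5/6;  a_5 = 15;  u_3 = (u_2 − 15)/19 = -5/6
  u_3 = -5/6;  a_6 = 15;  u_4 = (u_3 − 15)/19 = -5/6
Digits: (0, 0, 0, 16, 15, 15, 15).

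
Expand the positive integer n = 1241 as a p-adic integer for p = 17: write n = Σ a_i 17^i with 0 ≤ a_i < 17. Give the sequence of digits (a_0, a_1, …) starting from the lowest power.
(a_0, a_1, …) = (0, 5, 4)

Repeated division by 17 gives the digits low-to-high: 1241 = 5·17^1 + 4·17^2. Digit sequence: (0, 5, 4).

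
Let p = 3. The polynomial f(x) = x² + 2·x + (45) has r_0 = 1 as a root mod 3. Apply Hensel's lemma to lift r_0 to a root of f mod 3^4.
r_3 = 61 (mod 81)

Hensel: r_{i+1} = r_i − f(r_i)·(f′(r_i))^{-1} mod 3^{i+2}, f′(x) = 2x + 2. Iterate:
  r_0 = 1 (mod 3)
  r_1 = 7 (mod 9)
  r_2 = 7 (mod 27)
  r_3 = 61 (mod 81)
Final: r = 61 satisfies f(r) ≡ 0 mod 3^4.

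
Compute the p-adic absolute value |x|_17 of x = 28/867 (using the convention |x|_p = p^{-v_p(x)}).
|28/867|_17 = 289

Step 1 — compute v_17(x) by factoring powers of 17 out of the numerator and denominator: v_17(28/867) = -2. Step 2 — apply |x|_p = p^{-v_p(x)} = 17^{2} = 289.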